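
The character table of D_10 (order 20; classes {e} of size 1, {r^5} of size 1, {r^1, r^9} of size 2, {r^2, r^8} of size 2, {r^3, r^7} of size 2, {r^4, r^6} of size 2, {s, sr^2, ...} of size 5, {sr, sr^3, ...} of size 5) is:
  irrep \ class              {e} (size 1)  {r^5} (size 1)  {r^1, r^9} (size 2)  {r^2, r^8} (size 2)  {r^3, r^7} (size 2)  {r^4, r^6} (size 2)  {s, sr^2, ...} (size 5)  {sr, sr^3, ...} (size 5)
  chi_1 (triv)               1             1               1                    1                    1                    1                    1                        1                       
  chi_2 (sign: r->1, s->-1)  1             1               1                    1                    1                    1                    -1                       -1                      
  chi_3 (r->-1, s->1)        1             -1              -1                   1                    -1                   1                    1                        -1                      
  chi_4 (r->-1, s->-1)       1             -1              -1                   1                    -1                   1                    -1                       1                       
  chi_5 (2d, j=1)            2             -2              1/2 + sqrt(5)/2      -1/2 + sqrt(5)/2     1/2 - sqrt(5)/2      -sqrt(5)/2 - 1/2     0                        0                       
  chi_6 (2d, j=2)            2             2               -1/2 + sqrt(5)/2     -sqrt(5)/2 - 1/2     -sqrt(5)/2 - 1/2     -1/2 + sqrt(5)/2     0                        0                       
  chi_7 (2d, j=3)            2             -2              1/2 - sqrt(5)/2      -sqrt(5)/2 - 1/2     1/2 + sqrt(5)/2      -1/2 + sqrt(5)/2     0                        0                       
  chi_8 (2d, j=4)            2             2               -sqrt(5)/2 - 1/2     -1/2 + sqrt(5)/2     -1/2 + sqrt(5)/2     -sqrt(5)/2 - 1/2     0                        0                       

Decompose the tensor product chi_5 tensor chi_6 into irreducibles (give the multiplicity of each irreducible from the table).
chi_5 tensor chi_6 = chi_5 + chi_7 (all other irreducibles have multiplicity 0).

Derivation: The character of a tensor product is the pointwise product (chi_5 * chi_6)(C) = chi_5(C) * chi_6(C):
  {e}: (2)*(2), {r^5}: (-2)*(2), {r^1, r^9}: (1/2 + sqrt(5)/2)*(-1/2 + sqrt(5)/2), {r^2, r^8}: (-1/2 + sqrt(5)/2)*(-sqrt(5)/2 - 1/2), {r^3, r^7}: (1/2 - sqrt(5)/2)*(-sqrt(5)/2 - 1/2), {r^4, r^6}: (-sqrt(5)/2 - 1/2)*(-1/2 + sqrt(5)/2), {s, sr^2, ...}: (0)*(0), {sr, sr^3, ...}: (0)*(0)
so (chi_5 * chi_6) takes values
  {e} -> 4, {r^5} -> -4, {r^1, r^9} -> 1, {r^2, r^8} -> -1, {r^3, r^7} -> 1, {r^4, r^6} -> -1, {s, sr^2, ...} -> 0, {sr, sr^3, ...} -> 0.
Now take the inner product of this character with each irreducible chi from the table, <chi_5*chi_6, chi> = (1/20) sum_C |C| (chi_5*chi_6)(C) conj(chi(C)):
  <chi_5*chi_6, chi_1> = (1/20)[1*(4)*conj(1) + 1*(-4)*conj(1) + 2*(1)*conj(1) + 2*(-1)*conj(1) + 2*(1)*conj(1) + 2*(-1)*conj(1) + 5*(0)*conj(1) + 5*(0)*conj(1)]
      = (1/20)[(4) + (-4) + (2) + (-2) + (2) + (-2) + (0) + (0)] = 0/20 = 0
  <chi_5*chi_6, chi_2> = (1/20)[1*(4)*conj(1) + 1*(-4)*conj(1) + 2*(1)*conj(1) + 2*(-1)*conj(1) + 2*(1)*conj(1) + 2*(-1)*conj(1) + 5*(0)*conj(-1) + 5*(0)*conj(-1)]
      = (1/20)[(4) + (-4) + (2) + (-2) + (2) + (-2) + (0) + (0)] = 0/20 = 0
  <chi_5*chi_6, chi_3> = (1/20)[1*(4)*conj(1) + 1*(-4)*conj(-1) + 2*(1)*conj(-1) + 2*(-1)*conj(1) + 2*(1)*conj(-1) + 2*(-1)*conj(1) + 5*(0)*conj(1) + 5*(0)*conj(-1)]
      = (1/20)[(4) + (4) + (-2) + (-2) + (-2) + (-2) + (0) + (0)] = 0/20 = 0
  <chi_5*chi_6, chi_4> = (1/20)[1*(4)*conj(1) + 1*(-4)*conj(-1) + 2*(1)*conj(-1) + 2*(-1)*conj(1) + 2*(1)*conj(-1) + 2*(-1)*conj(1) + 5*(0)*conj(-1) + 5*(0)*conj(1)]
      = (1/20)[(4) + (4) + (-2) + (-2) + (-2) + (-2) + (0) + (0)] = 0/20 = 0
  <chi_5*chi_6, chi_5> = (1/20)[1*(4)*conj(2) + 1*(-4)*conj(-2) + 2*(1)*conj(1/2 + sqrt(5)/2) + 2*(-1)*conj(-1/2 + sqrt(5)/2) + 2*(1)*conj(1/2 - sqrt(5)/2) + 2*(-1)*conj(-sqrt(5)/2 - 1/2) + 5*(0)*conj(0) + 5*(0)*conj(0)]
      = (1/20)[(8) + (8) + (1 + sqrt(5)) + (1 - sqrt(5)) + (1 - sqrt(5)) + (1 + sqrt(5)) + (0) + (0)] = 20/20 = 1
  <chi_5*chi_6, chi_6> = (1/20)[1*(4)*conj(2) + 1*(-4)*conj(2) + 2*(1)*conj(-1/2 + sqrt(5)/2) + 2*(-1)*conj(-sqrt(5)/2 - 1/2) + 2*(1)*conj(-sqrt(5)/2 - 1/2) + 2*(-1)*conj(-1/2 + sqrt(5)/2) + 5*(0)*conj(0) + 5*(0)*conj(0)]
      = (1/20)[(8) + (-8) + (-1 + sqrt(5)) + (1 + sqrt(5)) + (-sqrt(5) - 1) + (1 - sqrt(5)) + (0) + (0)] = 0/20 = 0
  <chi_5*chi_6, chi_7> = (1/20)[1*(4)*conj(2) + 1*(-4)*conj(-2) + 2*(1)*conj(1/2 - sqrt(5)/2) + 2*(-1)*conj(-sqrt(5)/2 - 1/2) + 2*(1)*conj(1/2 + sqrt(5)/2) + 2*(-1)*conj(-1/2 + sqrt(5)/2) + 5*(0)*conj(0) + 5*(0)*conj(0)]
      = (1/20)[(8) + (8) + (1 - sqrt(5)) + (1 + sqrt(5)) + (1 + sqrt(5)) + (1 - sqrt(5)) + (0) + (0)] = 20/20 = 1
  <chi_5*chi_6, chi_8> = (1/20)[1*(4)*conj(2) + 1*(-4)*conj(2) + 2*(1)*conj(-sqrt(5)/2 - 1/2) + 2*(-1)*conj(-1/2 + sqrt(5)/2) + 2*(1)*conj(-1/2 + sqrt(5)/2) + 2*(-1)*conj(-sqrt(5)/2 - 1/2) + 5*(0)*conj(0) + 5*(0)*conj(0)]
      = (1/20)[(8) + (-8) + (-sqrt(5) - 1) + (1 - sqrt(5)) + (-1 + sqrt(5)) + (1 + sqrt(5)) + (0) + (0)] = 0/20 = 0
Hence the multiplicities are chi_5: 1, chi_7: 1. Dimension check: dim(chi_5)*dim(chi_6) = 2*2 = 4 and sum (mult * dim) = 1*2 + 1*2 = 4.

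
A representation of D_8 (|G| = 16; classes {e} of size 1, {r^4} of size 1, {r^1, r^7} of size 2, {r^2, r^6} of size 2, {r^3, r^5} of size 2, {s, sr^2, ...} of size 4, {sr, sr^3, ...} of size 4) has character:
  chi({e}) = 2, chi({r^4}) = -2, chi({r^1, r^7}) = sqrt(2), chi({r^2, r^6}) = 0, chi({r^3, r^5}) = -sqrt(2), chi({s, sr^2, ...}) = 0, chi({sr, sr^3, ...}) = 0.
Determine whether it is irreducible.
Irreducible: <chi, chi> = 1.

Derivation: <chi, chi> = (1/|G|) sum_C |C| * |chi(C)|^2 = (1/16)[1*|2|^2 + 1*|-2|^2 + 2*|sqrt(2)|^2 + 2*|0|^2 + 2*|-sqrt(2)|^2 + 4*|0|^2 + 4*|0|^2]
  = (1/16)[(4) + (4) + (4) + (0) + (4) + (0) + (0)] = 16/16 = 1.
A character is irreducible iff <chi, chi> = 1, so this representation is irreducible.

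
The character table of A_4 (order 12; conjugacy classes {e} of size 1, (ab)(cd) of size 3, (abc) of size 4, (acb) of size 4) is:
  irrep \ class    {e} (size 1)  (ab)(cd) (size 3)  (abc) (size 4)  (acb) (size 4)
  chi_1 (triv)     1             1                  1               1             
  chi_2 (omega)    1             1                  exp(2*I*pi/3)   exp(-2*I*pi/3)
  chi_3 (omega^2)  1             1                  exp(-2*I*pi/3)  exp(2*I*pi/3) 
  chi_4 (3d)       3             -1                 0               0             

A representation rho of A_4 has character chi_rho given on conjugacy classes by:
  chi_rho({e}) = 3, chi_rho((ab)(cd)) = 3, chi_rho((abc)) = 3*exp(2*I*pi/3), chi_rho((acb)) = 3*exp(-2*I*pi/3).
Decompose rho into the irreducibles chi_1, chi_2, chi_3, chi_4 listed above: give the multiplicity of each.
Multiplicities: chi_1: 0, chi_2: 3, chi_3: 0, chi_4: 0.

Explanation: Use <chi_rho, chi> = (1/|G|) sum_C |C| * chi_rho(C) * conj(chi(C)) with |G| = 12 for each irreducible chi in the table:
  <chi_rho, chi_1> = (1/12)[1*(3)*conj(1) + 3*(3)*conj(1) + 4*(3*exp(2*I*pi/3))*conj(1) + 4*(3*exp(-2*I*pi/3))*conj(1)]
      = (1/12)[(3) + (9) + (12*exp(2*I*pi/3)) + (12*exp(-2*I*pi/3))] = 0/12 = 0
  <chi_rho, chi_2> = (1/12)[1*(3)*conj(1) + 3*(3)*conj(1) + 4*(3*exp(2*I*pi/3))*conj(exp(2*I*pi/3)) + 4*(3*exp(-2*I*pi/3))*conj(exp(-2*I*pi/3))]
      = (1/12)[(3) + (9) + (12) + (12)] = 36/12 = 3
  <chi_rho, chi_3> = (1/12)[1*(3)*conj(1) + 3*(3)*conj(1) + 4*(3*exp(2*I*pi/3))*conj(exp(-2*I*pi/3)) + 4*(3*exp(-2*I*pi/3))*conj(exp(2*I*pi/3))]
      = (1/12)[(3) + (9) + (12*exp(-2*I*pi/3)) + (12*exp(2*I*pi/3))] = 0/12 = 0
  <chi_rho, chi_4> = (1/12)[1*(3)*conj(3) + 3*(3)*conj(-1) + 4*(3*exp(2*I*pi/3))*conj(0) + 4*(3*exp(-2*I*pi/3))*conj(0)]
      = (1/12)[(9) + (-9) + (0) + (0)] = 0/12 = 0
(Exp terms are combined using exp(i*s)*conj(exp(i*t)) = exp(i*(s-t)), and sums of them are collapsed using the identity that for every m > 1 the m distinct m-th roots of unity sum to 0, e.g. 1 + exp(2*I*pi/3) + exp(-2*I*pi/3) = 0.)
Dimension check: dim(rho) = sum (mult * dim) = 0*1 + 3*1 + 0*1 + 0*3 = 3 = chi_rho(e) = 3.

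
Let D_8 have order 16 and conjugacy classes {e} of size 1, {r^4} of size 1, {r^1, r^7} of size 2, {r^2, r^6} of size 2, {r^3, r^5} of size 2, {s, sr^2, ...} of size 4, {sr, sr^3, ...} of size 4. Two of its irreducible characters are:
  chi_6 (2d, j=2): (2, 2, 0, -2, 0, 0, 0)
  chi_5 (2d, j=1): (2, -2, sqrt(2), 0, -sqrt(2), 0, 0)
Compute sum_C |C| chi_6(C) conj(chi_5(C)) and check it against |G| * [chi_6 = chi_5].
Sum = 0; so <chi_6, chi_5> = 0 (distinct irreducibles are orthogonal).

Derivation: Compute term by term over conjugacy classes (|C| * chi_6(C) * conj(chi_5(C))):
  1*(2)*conj(2) + 1*(2)*conj(-2) + 2*(0)*conj(sqrt(2)) + 2*(-2)*conj(0) + 2*(0)*conj(-sqrt(2)) + 4*(0)*conj(0) + 4*(0)*conj(0)
  = (4) + (-4) + (0) + (0) + (0) + (0) + (0)
  = 0.
Dividing by |G| = 16 gives 0/16 = 0, matching the row-orthogonality relation <chi_6, chi_5> = [chi_6 = chi_5].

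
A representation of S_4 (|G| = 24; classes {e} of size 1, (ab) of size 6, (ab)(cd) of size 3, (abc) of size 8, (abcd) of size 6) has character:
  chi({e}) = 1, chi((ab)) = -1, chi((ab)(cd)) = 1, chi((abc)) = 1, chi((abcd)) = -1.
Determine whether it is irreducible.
Irreducible: <chi, chi> = 1.

Explanation: <chi, chi> = (1/|G|) sum_C |C| * |chi(C)|^2 = (1/24)[1*|1|^2 + 6*|-1|^2 + 3*|1|^2 + 8*|1|^2 + 6*|-1|^2]
  = (1/24)[(1) + (6) + (3) + (8) + (6)] = 24/24 = 1.
A character is irreducible iff <chi, chi> = 1, so this representation is irreducible.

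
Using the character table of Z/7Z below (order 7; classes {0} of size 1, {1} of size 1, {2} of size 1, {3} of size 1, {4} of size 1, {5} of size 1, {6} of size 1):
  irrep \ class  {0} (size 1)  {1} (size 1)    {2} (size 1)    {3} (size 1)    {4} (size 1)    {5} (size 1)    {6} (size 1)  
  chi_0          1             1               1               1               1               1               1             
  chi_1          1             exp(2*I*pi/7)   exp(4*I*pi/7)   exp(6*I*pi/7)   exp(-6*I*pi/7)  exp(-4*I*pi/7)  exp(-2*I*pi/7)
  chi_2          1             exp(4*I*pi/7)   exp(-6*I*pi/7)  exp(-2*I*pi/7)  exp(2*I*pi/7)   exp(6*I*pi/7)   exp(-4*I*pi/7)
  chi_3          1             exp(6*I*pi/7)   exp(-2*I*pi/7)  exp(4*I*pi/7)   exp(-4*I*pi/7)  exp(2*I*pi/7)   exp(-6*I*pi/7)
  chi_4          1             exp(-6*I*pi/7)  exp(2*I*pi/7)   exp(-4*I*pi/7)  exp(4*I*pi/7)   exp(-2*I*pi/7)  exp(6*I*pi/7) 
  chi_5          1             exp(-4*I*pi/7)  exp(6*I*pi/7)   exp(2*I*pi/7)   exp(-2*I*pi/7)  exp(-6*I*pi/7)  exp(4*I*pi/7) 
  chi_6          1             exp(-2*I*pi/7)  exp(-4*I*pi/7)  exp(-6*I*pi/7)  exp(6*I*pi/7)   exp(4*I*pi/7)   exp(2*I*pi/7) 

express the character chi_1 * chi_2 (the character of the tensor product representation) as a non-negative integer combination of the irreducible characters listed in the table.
chi_1 tensor chi_2 = chi_3 (all other irreducibles have multiplicity 0).

Reasoning: The character of a tensor product is the pointwise product (chi_1 * chi_2)(C) = chi_1(C) * chi_2(C):
  {0}: (1)*(1), {1}: (exp(2*I*pi/7))*(exp(4*I*pi/7)), {2}: (exp(4*I*pi/7))*(exp(-6*I*pi/7)), {3}: (exp(6*I*pi/7))*(exp(-2*I*pi/7)), {4}: (exp(-6*I*pi/7))*(exp(2*I*pi/7)), {5}: (exp(-4*I*pi/7))*(exp(6*I*pi/7)), {6}: (exp(-2*I*pi/7))*(exp(-4*I*pi/7))
so (chi_1 * chi_2) takes values
  {0} -> 1, {1} -> exp(6*I*pi/7), {2} -> exp(-2*I*pi/7), {3} -> exp(4*I*pi/7), {4} -> exp(-4*I*pi/7), {5} -> exp(2*I*pi/7), {6} -> exp(-6*I*pi/7).
Now take the inner product of this character with each irreducible chi from the table, <chi_1*chi_2, chi> = (1/7) sum_C |C| (chi_1*chi_2)(C) conj(chi(C)):
  <chi_1*chi_2, chi_0> = (1/7)[1*(1)*conj(1) + 1*(exp(6*I*pi/7))*conj(1) + 1*(exp(-2*I*pi/7))*conj(1) + 1*(exp(4*I*pi/7))*conj(1) + 1*(exp(-4*I*pi/7))*conj(1) + 1*(exp(2*I*pi/7))*conj(1) + 1*(exp(-6*I*pi/7))*conj(1)]
      = (1/7)[(1) + (exp(6*I*pi/7)) + (exp(-2*I*pi/7)) + (exp(4*I*pi/7)) + (exp(-4*I*pi/7)) + (exp(2*I*pi/7)) + (exp(-6*I*pi/7))] = 0/7 = 0
  <chi_1*chi_2, chi_1> = (1/7)[1*(1)*conj(1) + 1*(exp(6*I*pi/7))*conj(exp(2*I*pi/7)) + 1*(exp(-2*I*pi/7))*conj(exp(4*I*pi/7)) + 1*(exp(4*I*pi/7))*conj(exp(6*I*pi/7)) + 1*(exp(-4*I*pi/7))*conj(exp(-6*I*pi/7)) + 1*(exp(2*I*pi/7))*conj(exp(-4*I*pi/7)) + 1*(exp(-6*I*pi/7))*conj(exp(-2*I*pi/7))]
      = (1/7)[(1) + (exp(4*I*pi/7)) + (exp(-6*I*pi/7)) + (exp(-2*I*pi/7)) + (exp(2*I*pi/7)) + (exp(6*I*pi/7)) + (exp(-4*I*pi/7))] = 0/7 = 0
  <chi_1*chi_2, chi_2> = (1/7)[1*(1)*conj(1) + 1*(exp(6*I*pi/7))*conj(exp(4*I*pi/7)) + 1*(exp(-2*I*pi/7))*conj(exp(-6*I*pi/7)) + 1*(exp(4*I*pi/7))*conj(exp(-2*I*pi/7)) + 1*(exp(-4*I*pi/7))*conj(exp(2*I*pi/7)) + 1*(exp(2*I*pi/7))*conj(exp(6*I*pi/7)) + 1*(exp(-6*I*pi/7))*conj(exp(-4*I*pi/7))]
      = (1/7)[(1) + (exp(2*I*pi/7)) + (exp(4*I*pi/7)) + (exp(6*I*pi/7)) + (exp(-6*I*pi/7)) + (exp(-4*I*pi/7)) + (exp(-2*I*pi/7))] = 0/7 = 0
  <chi_1*chi_2, chi_3> = (1/7)[1*(1)*conj(1) + 1*(exp(6*I*pi/7))*conj(exp(6*I*pi/7)) + 1*(exp(-2*I*pi/7))*conj(exp(-2*I*pi/7)) + 1*(exp(4*I*pi/7))*conj(exp(4*I*pi/7)) + 1*(exp(-4*I*pi/7))*conj(exp(-4*I*pi/7)) + 1*(exp(2*I*pi/7))*conj(exp(2*I*pi/7)) + 1*(exp(-6*I*pi/7))*conj(exp(-6*I*pi/7))]
      = (1/7)[(1) + (1) + (1) + (1) + (1) + (1) + (1)] = 7/7 = 1
  <chi_1*chi_2, chi_4> = (1/7)[1*(1)*conj(1) + 1*(exp(6*I*pi/7))*conj(exp(-6*I*pi/7)) + 1*(exp(-2*I*pi/7))*conj(exp(2*I*pi/7)) + 1*(exp(4*I*pi/7))*conj(exp(-4*I*pi/7)) + 1*(exp(-4*I*pi/7))*conj(exp(4*I*pi/7)) + 1*(exp(2*I*pi/7))*conj(exp(-2*I*pi/7)) + 1*(exp(-6*I*pi/7))*conj(exp(6*I*pi/7))]
      = (1/7)[(1) + (exp(-2*I*pi/7)) + (exp(-4*I*pi/7)) + (exp(-6*I*pi/7)) + (exp(6*I*pi/7)) + (exp(4*I*pi/7)) + (exp(2*I*pi/7))] = 0/7 = 0
  <chi_1*chi_2, chi_5> = (1/7)[1*(1)*conj(1) + 1*(exp(6*I*pi/7))*conj(exp(-4*I*pi/7)) + 1*(exp(-2*I*pi/7))*conj(exp(6*I*pi/7)) + 1*(exp(4*I*pi/7))*conj(exp(2*I*pi/7)) + 1*(exp(-4*I*pi/7))*conj(exp(-2*I*pi/7)) + 1*(exp(2*I*pi/7))*conj(exp(-6*I*pi/7)) + 1*(exp(-6*I*pi/7))*conj(exp(4*I*pi/7))]
      = (1/7)[(1) + (exp(-4*I*pi/7)) + (exp(6*I*pi/7)) + (exp(2*I*pi/7)) + (exp(-2*I*pi/7)) + (exp(-6*I*pi/7)) + (exp(4*I*pi/7))] = 0/7 = 0
  <chi_1*chi_2, chi_6> = (1/7)[1*(1)*conj(1) + 1*(exp(6*I*pi/7))*conj(exp(-2*I*pi/7)) + 1*(exp(-2*I*pi/7))*conj(exp(-4*I*pi/7)) + 1*(exp(4*I*pi/7))*conj(exp(-6*I*pi/7)) + 1*(exp(-4*I*pi/7))*conj(exp(6*I*pi/7)) + 1*(exp(2*I*pi/7))*conj(exp(4*I*pi/7)) + 1*(exp(-6*I*pi/7))*conj(exp(2*I*pi/7))]
      = (1/7)[(1) + (exp(-6*I*pi/7)) + (exp(2*I*pi/7)) + (exp(-4*I*pi/7)) + (exp(4*I*pi/7)) + (exp(-2*I*pi/7)) + (exp(6*I*pi/7))] = 0/7 = 0
(Exp terms are combined using exp(i*s)*conj(exp(i*t)) = exp(i*(s-t)), and sums of them are collapsed using the identity that for every m > 1 the m distinct m-th roots of unity sum to 0, e.g. 1 + exp(2*I*pi/3) + exp(-2*I*pi/3) = 0.)
Hence the multiplicities are chi_3: 1. Dimension check: dim(chi_1)*dim(chi_2) = 1*1 = 1 and sum (mult * dim) = 1*1 = 1.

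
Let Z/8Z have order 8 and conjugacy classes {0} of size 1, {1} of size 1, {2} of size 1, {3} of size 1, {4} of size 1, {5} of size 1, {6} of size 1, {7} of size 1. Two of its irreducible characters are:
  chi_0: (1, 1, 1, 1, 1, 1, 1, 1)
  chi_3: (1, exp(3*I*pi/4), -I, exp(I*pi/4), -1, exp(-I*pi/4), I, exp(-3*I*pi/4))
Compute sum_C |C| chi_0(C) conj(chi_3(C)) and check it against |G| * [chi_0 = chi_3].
Sum = 0; so <chi_0, chi_3> = 0 (distinct irreducibles are orthogonal).

Why: Compute term by term over conjugacy classes (|C| * chi_0(C) * conj(chi_3(C))):
  1*(1)*conj(1) + 1*(1)*conj(exp(3*I*pi/4)) + 1*(1)*conj(-I) + 1*(1)*conj(exp(I*pi/4)) + 1*(1)*conj(-1) + 1*(1)*conj(exp(-I*pi/4)) + 1*(1)*conj(I) + 1*(1)*conj(exp(-3*I*pi/4))
  = (1) + (exp(-3*I*pi/4)) + (I) + (exp(-I*pi/4)) + (-1) + (exp(I*pi/4)) + (-I) + (exp(3*I*pi/4))
  = 0.
(Exp terms are combined using exp(i*s)*conj(exp(i*t)) = exp(i*(s-t)), and sums of them are collapsed using the identity that for every m > 1 the m distinct m-th roots of unity sum to 0, e.g. 1 + exp(2*I*pi/3) + exp(-2*I*pi/3) = 0.)
Dividing by |G| = 8 gives 0/8 = 0, matching the row-orthogonality relation <chi_0, chi_3> = [chi_0 = chi_3].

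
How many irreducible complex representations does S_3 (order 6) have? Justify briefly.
3

Details: The number of irreducible complex representations of a finite group equals its number of conjugacy classes. Conjugacy classes in S_3 correspond to cycle types, i.e. partitions of 3; there are p(3) = 3 of them, so S_3 (order 6) has exactly 3 irreducible complex representations.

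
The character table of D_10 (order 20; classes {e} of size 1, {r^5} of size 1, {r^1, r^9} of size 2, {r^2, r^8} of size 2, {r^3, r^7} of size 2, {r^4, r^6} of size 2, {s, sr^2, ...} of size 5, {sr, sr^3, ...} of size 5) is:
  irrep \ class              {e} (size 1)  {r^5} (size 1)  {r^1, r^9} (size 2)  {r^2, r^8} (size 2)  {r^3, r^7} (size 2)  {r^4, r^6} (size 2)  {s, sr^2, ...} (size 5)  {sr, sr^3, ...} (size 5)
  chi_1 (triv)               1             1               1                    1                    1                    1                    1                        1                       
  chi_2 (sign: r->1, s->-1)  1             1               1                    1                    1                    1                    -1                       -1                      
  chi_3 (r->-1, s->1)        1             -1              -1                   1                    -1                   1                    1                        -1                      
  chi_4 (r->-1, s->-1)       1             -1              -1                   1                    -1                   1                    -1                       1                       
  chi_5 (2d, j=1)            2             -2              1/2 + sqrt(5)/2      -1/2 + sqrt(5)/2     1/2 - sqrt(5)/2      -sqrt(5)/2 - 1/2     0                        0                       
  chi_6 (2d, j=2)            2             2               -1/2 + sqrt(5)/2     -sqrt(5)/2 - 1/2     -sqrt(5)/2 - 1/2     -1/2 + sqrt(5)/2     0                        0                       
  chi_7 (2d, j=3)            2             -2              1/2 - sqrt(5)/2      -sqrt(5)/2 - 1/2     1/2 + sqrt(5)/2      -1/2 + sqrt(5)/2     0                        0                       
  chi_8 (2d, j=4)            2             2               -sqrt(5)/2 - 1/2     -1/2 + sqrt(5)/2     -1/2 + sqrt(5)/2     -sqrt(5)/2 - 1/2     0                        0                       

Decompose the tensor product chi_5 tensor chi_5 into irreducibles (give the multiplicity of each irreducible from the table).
chi_5 tensor chi_5 = chi_1 + chi_2 + chi_6 (all other irreducibles have multiplicity 0).

Why: The character of a tensor product is the pointwise product (chi_5 * chi_5)(C) = chi_5(C) * chi_5(C):
  {e}: (2)*(2), {r^5}: (-2)*(-2), {r^1, r^9}: (1/2 + sqrt(5)/2)*(1/2 + sqrt(5)/2), {r^2, r^8}: (-1/2 + sqrt(5)/2)*(-1/2 + sqrt(5)/2), {r^3, r^7}: (1/2 - sqrt(5)/2)*(1/2 - sqrt(5)/2), {r^4, r^6}: (-sqrt(5)/2 - 1/2)*(-sqrt(5)/2 - 1/2), {s, sr^2, ...}: (0)*(0), {sr, sr^3, ...}: (0)*(0)
so (chi_5 * chi_5) takes values
  {e} -> 4, {r^5} -> 4, {r^1, r^9} -> sqrt(5)/2 + 3/2, {r^2, r^8} -> 3/2 - sqrt(5)/2, {r^3, r^7} -> 3/2 - sqrt(5)/2, {r^4, r^6} -> sqrt(5)/2 + 3/2, {s, sr^2, ...} -> 0, {sr, sr^3, ...} -> 0.
Now take the inner product of this character with each irreducible chi from the table, <chi_5*chi_5, chi> = (1/20) sum_C |C| (chi_5*chi_5)(C) conj(chi(C)):
  <chi_5*chi_5, chi_1> = (1/20)[1*(4)*conj(1) + 1*(4)*conj(1) + 2*(sqrt(5)/2 + 3/2)*conj(1) + 2*(3/2 - sqrt(5)/2)*conj(1) + 2*(3/2 - sqrt(5)/2)*conj(1) + 2*(sqrt(5)/2 + 3/2)*conj(1) + 5*(0)*conj(1) + 5*(0)*conj(1)]
      = (1/20)[(4) + (4) + (sqrt(5) + 3) + (3 - sqrt(5)) + (3 - sqrt(5)) + (sqrt(5) + 3) + (0) + (0)] = 20/20 = 1
  <chi_5*chi_5, chi_2> = (1/20)[1*(4)*conj(1) + 1*(4)*conj(1) + 2*(sqrt(5)/2 + 3/2)*conj(1) + 2*(3/2 - sqrt(5)/2)*conj(1) + 2*(3/2 - sqrt(5)/2)*conj(1) + 2*(sqrt(5)/2 + 3/2)*conj(1) + 5*(0)*conj(-1) + 5*(0)*conj(-1)]
      = (1/20)[(4) + (4) + (sqrt(5) + 3) + (3 - sqrt(5)) + (3 - sqrt(5)) + (sqrt(5) + 3) + (0) + (0)] = 20/20 = 1
  <chi_5*chi_5, chi_3> = (1/20)[1*(4)*conj(1) + 1*(4)*conj(-1) + 2*(sqrt(5)/2 + 3/2)*conj(-1) + 2*(3/2 - sqrt(5)/2)*conj(1) + 2*(3/2 - sqrt(5)/2)*conj(-1) + 2*(sqrt(5)/2 + 3/2)*conj(1) + 5*(0)*conj(1) + 5*(0)*conj(-1)]
      = (1/20)[(4) + (-4) + (-3 - sqrt(5)) + (3 - sqrt(5)) + (-3 + sqrt(5)) + (sqrt(5) + 3) + (0) + (0)] = 0/20 = 0
  <chi_5*chi_5, chi_4> = (1/20)[1*(4)*conj(1) + 1*(4)*conj(-1) + 2*(sqrt(5)/2 + 3/2)*conj(-1) + 2*(3/2 - sqrt(5)/2)*conj(1) + 2*(3/2 - sqrt(5)/2)*conj(-1) + 2*(sqrt(5)/2 + 3/2)*conj(1) + 5*(0)*conj(-1) + 5*(0)*conj(1)]
      = (1/20)[(4) + (-4) + (-3 - sqrt(5)) + (3 - sqrt(5)) + (-3 + sqrt(5)) + (sqrt(5) + 3) + (0) + (0)] = 0/20 = 0
  <chi_5*chi_5, chi_5> = (1/20)[1*(4)*conj(2) + 1*(4)*conj(-2) + 2*(sqrt(5)/2 + 3/2)*conj(1/2 + sqrt(5)/2) + 2*(3/2 - sqrt(5)/2)*conj(-1/2 + sqrt(5)/2) + 2*(3/2 - sqrt(5)/2)*conj(1/2 - sqrt(5)/2) + 2*(sqrt(5)/2 + 3/2)*conj(-sqrt(5)/2 - 1/2) + 5*(0)*conj(0) + 5*(0)*conj(0)]
      = (1/20)[(8) + (-8) + (4 + 2*sqrt(5)) + (-4 + 2*sqrt(5)) + (4 - 2*sqrt(5)) + (-2*sqrt(5) - 4) + (0) + (0)] = 0/20 = 0
  <chi_5*chi_5, chi_6> = (1/20)[1*(4)*conj(2) + 1*(4)*conj(2) + 2*(sqrt(5)/2 + 3/2)*conj(-1/2 + sqrt(5)/2) + 2*(3/2 - sqrt(5)/2)*conj(-sqrt(5)/2 - 1/2) + 2*(3/2 - sqrt(5)/2)*conj(-sqrt(5)/2 - 1/2) + 2*(sqrt(5)/2 + 3/2)*conj(-1/2 + sqrt(5)/2) + 5*(0)*conj(0) + 5*(0)*conj(0)]
      = (1/20)[(8) + (8) + (1 + sqrt(5)) + (1 - sqrt(5)) + (1 - sqrt(5)) + (1 + sqrt(5)) + (0) + (0)] = 20/20 = 1
  <chi_5*chi_5, chi_7> = (1/20)[1*(4)*conj(2) + 1*(4)*conj(-2) + 2*(sqrt(5)/2 + 3/2)*conj(1/2 - sqrt(5)/2) + 2*(3/2 - sqrt(5)/2)*conj(-sqrt(5)/2 - 1/2) + 2*(3/2 - sqrt(5)/2)*conj(1/2 + sqrt(5)/2) + 2*(sqrt(5)/2 + 3/2)*conj(-1/2 + sqrt(5)/2) + 5*(0)*conj(0) + 5*(0)*conj(0)]
      = (1/20)[(8) + (-8) + (-sqrt(5) - 1) + (1 - sqrt(5)) + (-1 + sqrt(5)) + (1 + sqrt(5)) + (0) + (0)] = 0/20 = 0
  <chi_5*chi_5, chi_8> = (1/20)[1*(4)*conj(2) + 1*(4)*conj(2) + 2*(sqrt(5)/2 + 3/2)*conj(-sqrt(5)/2 - 1/2) + 2*(3/2 - sqrt(5)/2)*conj(-1/2 + sqrt(5)/2) + 2*(3/2 - sqrt(5)/2)*conj(-1/2 + sqrt(5)/2) + 2*(sqrt(5)/2 + 3/2)*conj(-sqrt(5)/2 - 1/2) + 5*(0)*conj(0) + 5*(0)*conj(0)]
      = (1/20)[(8) + (8) + (-2*sqrt(5) - 4) + (-4 + 2*sqrt(5)) + (-4 + 2*sqrt(5)) + (-2*sqrt(5) - 4) + (0) + (0)] = 0/20 = 0
Hence the multiplicities are chi_1: 1, chi_2: 1, chi_6: 1. Dimension check: dim(chi_5)*dim(chi_5) = 2*2 = 4 and sum (mult * dim) = 1*1 + 1*1 + 1*2 = 4.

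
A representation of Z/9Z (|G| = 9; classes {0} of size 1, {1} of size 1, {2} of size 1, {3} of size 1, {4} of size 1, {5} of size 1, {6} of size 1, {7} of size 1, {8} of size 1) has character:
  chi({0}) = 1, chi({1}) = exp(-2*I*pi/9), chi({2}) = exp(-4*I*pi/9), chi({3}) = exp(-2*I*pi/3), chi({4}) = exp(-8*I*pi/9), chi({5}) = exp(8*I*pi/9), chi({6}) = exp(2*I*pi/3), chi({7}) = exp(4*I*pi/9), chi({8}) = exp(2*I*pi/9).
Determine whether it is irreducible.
Irreducible: <chi, chi> = 1.

Argument: <chi, chi> = (1/|G|) sum_C |C| * |chi(C)|^2 = (1/9)[1*|1|^2 + 1*|exp(-2*I*pi/9)|^2 + 1*|exp(-4*I*pi/9)|^2 + 1*|exp(-2*I*pi/3)|^2 + 1*|exp(-8*I*pi/9)|^2 + 1*|exp(8*I*pi/9)|^2 + 1*|exp(2*I*pi/3)|^2 + 1*|exp(4*I*pi/9)|^2 + 1*|exp(2*I*pi/9)|^2]
  = (1/9)[(1) + (1) + (1) + (1) + (1) + (1) + (1) + (1) + (1)] = 9/9 = 1.
(Exp terms are combined using exp(i*s)*conj(exp(i*t)) = exp(i*(s-t)), and sums of them are collapsed using the identity that for every m > 1 the m distinct m-th roots of unity sum to 0, e.g. 1 + exp(2*I*pi/3) + exp(-2*I*pi/3) = 0.)
A character is irreducible iff <chi, chi> = 1, so this representation is irreducible.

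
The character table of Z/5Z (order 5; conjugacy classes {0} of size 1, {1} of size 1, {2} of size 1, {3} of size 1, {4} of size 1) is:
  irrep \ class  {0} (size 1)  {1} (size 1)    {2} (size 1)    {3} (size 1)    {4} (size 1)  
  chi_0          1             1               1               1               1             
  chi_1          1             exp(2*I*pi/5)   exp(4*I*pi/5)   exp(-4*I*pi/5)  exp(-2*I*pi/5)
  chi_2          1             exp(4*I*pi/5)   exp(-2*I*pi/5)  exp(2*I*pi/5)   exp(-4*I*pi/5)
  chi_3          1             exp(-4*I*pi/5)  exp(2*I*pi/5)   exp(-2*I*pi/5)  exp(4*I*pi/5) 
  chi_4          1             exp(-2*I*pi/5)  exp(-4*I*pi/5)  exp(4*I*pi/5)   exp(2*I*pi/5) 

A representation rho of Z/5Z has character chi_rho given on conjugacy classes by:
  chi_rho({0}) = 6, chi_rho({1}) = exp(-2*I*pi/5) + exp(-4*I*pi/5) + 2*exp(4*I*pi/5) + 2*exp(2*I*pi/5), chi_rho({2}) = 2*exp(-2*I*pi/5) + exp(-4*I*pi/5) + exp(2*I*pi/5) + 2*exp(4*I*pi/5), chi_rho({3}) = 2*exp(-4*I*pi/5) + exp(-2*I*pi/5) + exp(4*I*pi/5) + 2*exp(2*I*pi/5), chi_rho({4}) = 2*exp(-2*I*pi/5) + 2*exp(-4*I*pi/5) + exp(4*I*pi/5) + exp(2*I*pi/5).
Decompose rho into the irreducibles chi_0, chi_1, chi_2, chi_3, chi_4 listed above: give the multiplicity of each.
Multiplicities: chi_0: 0, chi_1: 2, chi_2: 2, chi_3: 1, chi_4: 1.

Use <chi_rho, chi> = (1/|G|) sum_C |C| * chi_rho(C) * conj(chi(C)) with |G| = 5 for each irreducible chi in the table:
  <chi_rho, chi_0> = (1/5)[1*(6)*conj(1) + 1*(exp(-2*I*pi/5) + exp(-4*I*pi/5) + 2*exp(4*I*pi/5) + 2*exp(2*I*pi/5))*conj(1) + 1*(2*exp(-2*I*pi/5) + exp(-4*I*pi/5) + exp(2*I*pi/5) + 2*exp(4*I*pi/5))*conj(1) + 1*(2*exp(-4*I*pi/5) + exp(-2*I*pi/5) + exp(4*I*pi/5) + 2*exp(2*I*pi/5))*conj(1) + 1*(2*exp(-2*I*pi/5) + 2*exp(-4*I*pi/5) + exp(4*I*pi/5) + exp(2*I*pi/5))*conj(1)]
      = (1/5)[(6) + (exp(-2*I*pi/5) + exp(-4*I*pi/5) + 2*exp(4*I*pi/5) + 2*exp(2*I*pi/5)) + (2*exp(-2*I*pi/5) + exp(-4*I*pi/5) + exp(2*I*pi/5) + 2*exp(4*I*pi/5)) + (2*exp(-4*I*pi/5) + exp(-2*I*pi/5) + exp(4*I*pi/5) + 2*exp(2*I*pi/5)) + (2*exp(-2*I*pi/5) + 2*exp(-4*I*pi/5) + exp(4*I*pi/5) + exp(2*I*pi/5))] = 0/5 = 0
  <chi_rho, chi_1> = (1/5)[1*(6)*conj(1) + 1*(exp(-2*I*pi/5) + exp(-4*I*pi/5) + 2*exp(4*I*pi/5) + 2*exp(2*I*pi/5))*conj(exp(2*I*pi/5)) + 1*(2*exp(-2*I*pi/5) + exp(-4*I*pi/5) + exp(2*I*pi/5) + 2*exp(4*I*pi/5))*conj(exp(4*I*pi/5)) + 1*(2*exp(-4*I*pi/5) + exp(-2*I*pi/5) + exp(4*I*pi/5) + 2*exp(2*I*pi/5))*conj(exp(-4*I*pi/5)) + 1*(2*exp(-2*I*pi/5) + 2*exp(-4*I*pi/5) + exp(4*I*pi/5) + exp(2*I*pi/5))*conj(exp(-2*I*pi/5))]
      = (1/5)[(6) + (2 + exp(-4*I*pi/5) + exp(4*I*pi/5) + 2*exp(2*I*pi/5)) + (2 + exp(-2*I*pi/5) + exp(2*I*pi/5) + 2*exp(4*I*pi/5)) + (2 + 2*exp(-4*I*pi/5) + exp(-2*I*pi/5) + exp(2*I*pi/5)) + (2 + 2*exp(-2*I*pi/5) + exp(-4*I*pi/5) + exp(4*I*pi/5))] = 10/5 = 2
  <chi_rho, chi_2> = (1/5)[1*(6)*conj(1) + 1*(exp(-2*I*pi/5) + exp(-4*I*pi/5) + 2*exp(4*I*pi/5) + 2*exp(2*I*pi/5))*conj(exp(4*I*pi/5)) + 1*(2*exp(-2*I*pi/5) + exp(-4*I*pi/5) + exp(2*I*pi/5) + 2*exp(4*I*pi/5))*conj(exp(-2*I*pi/5)) + 1*(2*exp(-4*I*pi/5) + exp(-2*I*pi/5) + exp(4*I*pi/5) + 2*exp(2*I*pi/5))*conj(exp(2*I*pi/5)) + 1*(2*exp(-2*I*pi/5) + 2*exp(-4*I*pi/5) + exp(4*I*pi/5) + exp(2*I*pi/5))*conj(exp(-4*I*pi/5))]
      = (1/5)[(6) + (2 + 2*exp(-2*I*pi/5) + exp(4*I*pi/5) + exp(2*I*pi/5)) + (2 + 2*exp(-4*I*pi/5) + exp(-2*I*pi/5) + exp(4*I*pi/5)) + (2 + exp(-4*I*pi/5) + exp(2*I*pi/5) + 2*exp(4*I*pi/5)) + (2 + exp(-2*I*pi/5) + exp(-4*I*pi/5) + 2*exp(2*I*pi/5))] = 10/5 = 2
  <chi_rho, chi_3> = (1/5)[1*(6)*conj(1) + 1*(exp(-2*I*pi/5) + exp(-4*I*pi/5) + 2*exp(4*I*pi/5) + 2*exp(2*I*pi/5))*conj(exp(-4*I*pi/5)) + 1*(2*exp(-2*I*pi/5) + exp(-4*I*pi/5) + exp(2*I*pi/5) + 2*exp(4*I*pi/5))*conj(exp(2*I*pi/5)) + 1*(2*exp(-4*I*pi/5) + exp(-2*I*pi/5) + exp(4*I*pi/5) + 2*exp(2*I*pi/5))*conj(exp(-2*I*pi/5)) + 1*(2*exp(-2*I*pi/5) + 2*exp(-4*I*pi/5) + exp(4*I*pi/5) + exp(2*I*pi/5))*conj(exp(4*I*pi/5))]
      = (1/5)[(6) + (1 + 2*exp(-2*I*pi/5) + 2*exp(-4*I*pi/5) + exp(2*I*pi/5)) + (1 + 2*exp(-4*I*pi/5) + exp(4*I*pi/5) + 2*exp(2*I*pi/5)) + (1 + 2*exp(-2*I*pi/5) + exp(-4*I*pi/5) + 2*exp(4*I*pi/5)) + (1 + exp(-2*I*pi/5) + 2*exp(4*I*pi/5) + 2*exp(2*I*pi/5))] = 5/5 = 1
  <chi_rho, chi_4> = (1/5)[1*(6)*conj(1) + 1*(exp(-2*I*pi/5) + exp(-4*I*pi/5) + 2*exp(4*I*pi/5) + 2*exp(2*I*pi/5))*conj(exp(-2*I*pi/5)) + 1*(2*exp(-2*I*pi/5) + exp(-4*I*pi/5) + exp(2*I*pi/5) + 2*exp(4*I*pi/5))*conj(exp(-4*I*pi/5)) + 1*(2*exp(-4*I*pi/5) + exp(-2*I*pi/5) + exp(4*I*pi/5) + 2*exp(2*I*pi/5))*conj(exp(4*I*pi/5)) + 1*(2*exp(-2*I*pi/5) + 2*exp(-4*I*pi/5) + exp(4*I*pi/5) + exp(2*I*pi/5))*conj(exp(2*I*pi/5))]
      = (1/5)[(6) + (1 + 2*exp(-4*I*pi/5) + exp(-2*I*pi/5) + 2*exp(4*I*pi/5)) + (1 + 2*exp(-2*I*pi/5) + exp(-4*I*pi/5) + 2*exp(2*I*pi/5)) + (1 + 2*exp(-2*I*pi/5) + exp(4*I*pi/5) + 2*exp(2*I*pi/5)) + (1 + 2*exp(-4*I*pi/5) + exp(2*I*pi/5) + 2*exp(4*I*pi/5))] = 5/5 = 1
(Exp terms are combined using exp(i*s)*conj(exp(i*t)) = exp(i*(s-t)), and sums of them are collapsed using the identity that for every m > 1 the m distinct m-th roots of unity sum to 0, e.g. 1 + exp(2*I*pi/3) + exp(-2*I*pi/3) = 0.)
Dimension check: dim(rho) = sum (mult * dim) = 0*1 + 2*1 + 2*1 + 1*1 + 1*1 = 6 = chi_rho(e) = 6.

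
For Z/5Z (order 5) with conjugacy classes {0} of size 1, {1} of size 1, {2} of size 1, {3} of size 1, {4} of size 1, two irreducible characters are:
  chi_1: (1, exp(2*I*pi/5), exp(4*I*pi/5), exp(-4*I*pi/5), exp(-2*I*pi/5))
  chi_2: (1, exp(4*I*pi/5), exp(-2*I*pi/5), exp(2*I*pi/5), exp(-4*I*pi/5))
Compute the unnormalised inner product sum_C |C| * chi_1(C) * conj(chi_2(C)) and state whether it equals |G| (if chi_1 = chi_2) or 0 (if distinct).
Sum = 0; so <chi_1, chi_2> = 0 (distinct irreducibles are orthogonal).

Proof sketch: Compute term by term over conjugacy classes (|C| * chi_1(C) * conj(chi_2(C))):
  1*(1)*conj(1) + 1*(exp(2*I*pi/5))*conj(exp(4*I*pi/5)) + 1*(exp(4*I*pi/5))*conj(exp(-2*I*pi/5)) + 1*(exp(-4*I*pi/5))*conj(exp(2*I*pi/5)) + 1*(exp(-2*I*pi/5))*conj(exp(-4*I*pi/5))
  = (1) + (exp(-2*I*pi/5)) + (exp(-4*I*pi/5)) + (exp(4*I*pi/5)) + (exp(2*I*pi/5))
  = 0.
(Exp terms are combined using exp(i*s)*conj(exp(i*t)) = exp(i*(s-t)), and sums of them are collapsed using the identity that for every m > 1 the m distinct m-th roots of unity sum to 0, e.g. 1 + exp(2*I*pi/3) + exp(-2*I*pi/3) = 0.)
Dividing by |G| = 5 gives 0/5 = 0, matching the row-orthogonality relation <chi_1, chi_2> = [chi_1 = chi_2].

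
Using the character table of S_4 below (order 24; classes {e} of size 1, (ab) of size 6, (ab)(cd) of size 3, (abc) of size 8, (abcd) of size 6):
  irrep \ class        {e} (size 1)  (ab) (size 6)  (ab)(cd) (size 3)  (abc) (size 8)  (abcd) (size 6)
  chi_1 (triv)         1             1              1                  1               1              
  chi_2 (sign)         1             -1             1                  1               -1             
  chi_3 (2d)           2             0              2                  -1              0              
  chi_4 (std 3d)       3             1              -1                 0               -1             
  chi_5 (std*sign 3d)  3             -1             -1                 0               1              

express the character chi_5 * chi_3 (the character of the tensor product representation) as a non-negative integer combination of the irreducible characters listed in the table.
chi_5 tensor chi_3 = chi_4 + chi_5 (all other irreducibles have multiplicity 0).

Why: The character of a tensor product is the pointwise product (chi_5 * chi_3)(C) = chi_5(C) * chi_3(C):
  {e}: (3)*(2), (ab): (-1)*(0), (ab)(cd): (-1)*(2), (abc): (0)*(-1), (abcd): (1)*(0)
so (chi_5 * chi_3) takes values
  {e} -> 6, (ab) -> 0, (ab)(cd) -> -2, (abc) -> 0, (abcd) -> 0.
Now take the inner product of this character with each irreducible chi from the table, <chi_5*chi_3, chi> = (1/24) sum_C |C| (chi_5*chi_3)(C) conj(chi(C)):
  <chi_5*chi_3, chi_1> = (1/24)[1*(6)*conj(1) + 6*(0)*conj(1) + 3*(-2)*conj(1) + 8*(0)*conj(1) + 6*(0)*conj(1)]
      = (1/24)[(6) + (0) + (-6) + (0) + (0)] = 0/24 = 0
  <chi_5*chi_3, chi_2> = (1/24)[1*(6)*conj(1) + 6*(0)*conj(-1) + 3*(-2)*conj(1) + 8*(0)*conj(1) + 6*(0)*conj(-1)]
      = (1/24)[(6) + (0) + (-6) + (0) + (0)] = 0/24 = 0
  <chi_5*chi_3, chi_3> = (1/24)[1*(6)*conj(2) + 6*(0)*conj(0) + 3*(-2)*conj(2) + 8*(0)*conj(-1) + 6*(0)*conj(0)]
      = (1/24)[(12) + (0) + (-12) + (0) + (0)] = 0/24 = 0
  <chi_5*chi_3, chi_4> = (1/24)[1*(6)*conj(3) + 6*(0)*conj(1) + 3*(-2)*conj(-1) + 8*(0)*conj(0) + 6*(0)*conj(-1)]
      = (1/24)[(18) + (0) + (6) + (0) + (0)] = 24/24 = 1
  <chi_5*chi_3, chi_5> = (1/24)[1*(6)*conj(3) + 6*(0)*conj(-1) + 3*(-2)*conj(-1) + 8*(0)*conj(0) + 6*(0)*conj(1)]
      = (1/24)[(18) + (0) + (6) + (0) + (0)] = 24/24 = 1
Hence the multiplicities are chi_4: 1, chi_5: 1. Dimension check: dim(chi_5)*dim(chi_3) = 3*2 = 6 and sum (mult * dim) = 1*3 + 1*3 = 6.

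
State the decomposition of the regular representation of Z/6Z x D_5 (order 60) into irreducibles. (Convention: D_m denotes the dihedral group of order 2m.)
Each irreducible V_i of dimension d_i appears with multiplicity d_i, i.e. rho_reg = (direct sum over all irreducibles V_i) d_i V_i. The irreducible dimensions for Z/6Z x D_5 are 1, 1, 1, 1, 1, 1, 1, 1, 1, 1, 1, 1, 2, 2, 2, 2, 2, 2, 2, 2, 2, 2, 2, 2: 12 irreducibles of dimension 1, each with multiplicity 1; 12 irreducibles of dimension 2, each with multiplicity 2. Total dimension 12*1*1 + 12*2*2 = 60 = |G|.

Working: General theorem: in the regular representation of a finite group G, each irreducible appears with multiplicity equal to its dimension. Check: dim(rho_reg) = sum d_i^2 = 1 + 1 + 1 + 1 + 1 + 1 + 1 + 1 + 1 + 1 + 1 + 1 + 4 + 4 + 4 + 4 + 4 + 4 + 4 + 4 + 4 + 4 + 4 + 4 = 60 = |G|.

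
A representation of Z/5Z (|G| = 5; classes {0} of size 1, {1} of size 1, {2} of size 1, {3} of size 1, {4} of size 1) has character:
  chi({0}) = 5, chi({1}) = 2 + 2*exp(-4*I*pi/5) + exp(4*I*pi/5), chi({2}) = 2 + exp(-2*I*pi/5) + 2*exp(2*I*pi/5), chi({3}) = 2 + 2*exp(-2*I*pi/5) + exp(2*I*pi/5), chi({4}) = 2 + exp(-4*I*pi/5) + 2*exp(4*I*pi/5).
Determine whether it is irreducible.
Not irreducible (reducible): <chi, chi> = 9 > 1.

Explanation: <chi, chi> = (1/|G|) sum_C |C| * |chi(C)|^2 = (1/5)[1*|5|^2 + 1*|2 + 2*exp(-4*I*pi/5) + exp(4*I*pi/5)|^2 + 1*|2 + exp(-2*I*pi/5) + 2*exp(2*I*pi/5)|^2 + 1*|2 + 2*exp(-2*I*pi/5) + exp(2*I*pi/5)|^2 + 1*|2 + exp(-4*I*pi/5) + 2*exp(4*I*pi/5)|^2]
  = (1/5)[(25) + (9 + 6*exp(-4*I*pi/5) + 2*exp(-2*I*pi/5) + 2*exp(2*I*pi/5) + 6*exp(4*I*pi/5)) + (9 + 6*exp(-2*I*pi/5) + 2*exp(-4*I*pi/5) + 2*exp(4*I*pi/5) + 6*exp(2*I*pi/5)) + (9 + 6*exp(-2*I*pi/5) + 2*exp(-4*I*pi/5) + 2*exp(4*I*pi/5) + 6*exp(2*I*pi/5)) + (9 + 6*exp(-4*I*pi/5) + 2*exp(-2*I*pi/5) + 2*exp(2*I*pi/5) + 6*exp(4*I*pi/5))] = 45/5 = 9.
(Exp terms are combined using exp(i*s)*conj(exp(i*t)) = exp(i*(s-t)), and sums of them are collapsed using the identity that for every m > 1 the m distinct m-th roots of unity sum to 0, e.g. 1 + exp(2*I*pi/3) + exp(-2*I*pi/3) = 0.)
A character is irreducible iff <chi, chi> = 1, so this representation is reducible.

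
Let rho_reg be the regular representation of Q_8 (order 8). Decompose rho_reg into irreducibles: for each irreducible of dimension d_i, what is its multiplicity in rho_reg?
Each irreducible V_i of dimension d_i appears with multiplicity d_i, i.e. rho_reg = (direct sum over all irreducibles V_i) d_i V_i. The irreducible dimensions for Q_8 are 1, 1, 1, 1, 2: 4 irreducibles of dimension 1, each with multiplicity 1; 1 irreducible of dimension 2, with multiplicity 2. Total dimension 4*1*1 + 1*2*2 = 8 = |G|.

Derivation: General theorem: in the regular representation of a finite group G, each irreducible appears with multiplicity equal to its dimension. Check: dim(rho_reg) = sum d_i^2 = 1 + 1 + 1 + 1 + 4 = 8 = |G|.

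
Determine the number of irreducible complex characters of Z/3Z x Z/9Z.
27

Explanation: The number of irreducible complex representations of a finite group equals its number of conjugacy classes. Z/3Z x Z/9Z is abelian of order 27, so every element is its own conjugacy class: 27 classes, so Z/3Z x Z/9Z (order 27) has exactly 27 irreducible complex representations.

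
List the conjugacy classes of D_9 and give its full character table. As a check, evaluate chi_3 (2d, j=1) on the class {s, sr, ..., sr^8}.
Conjugacy classes: {e} of size 1, {r^1, r^8} of size 2, {r^2, r^7} of size 2, {r^3, r^6} of size 2, {r^4, r^5} of size 2, {s, sr, ..., sr^8} of size 9.
Character table:
  irrep \ class              {e} (size 1)  {r^1, r^8} (size 2)  {r^2, r^7} (size 2)  {r^3, r^6} (size 2)  {r^4, r^5} (size 2)  {s, sr, ..., sr^8} (size 9)
  chi_1 (triv)               1             1                    1                    1                    1                    1                          
  chi_2 (sign: r->1, s->-1)  1             1                    1                    1                    1                    -1                         
  chi_3 (2d, j=1)            2             2*cos(2*pi/9)        2*cos(4*pi/9)        -1                   -2*cos(pi/9)         0                          
  chi_4 (2d, j=2)            2             2*cos(4*pi/9)        -2*cos(pi/9)         -1                   2*cos(2*pi/9)        0                          
  chi_5 (2d, j=3)            2             -1                   -1                   2                    -1                   0                          
  chi_6 (2d, j=4)            2             -2*cos(pi/9)         2*cos(2*pi/9)        -1                   2*cos(4*pi/9)        0                          

Spot check: chi_3 (2d, j=1) on {s, sr, ..., sr^8} = 0.

Justification: D_9 has order 2*9 = 18 with 6 conjugacy classes, hence 6 irreducibles. Sum of squared dims 1 + 1 + 4 + 4 + 4 + 4 = 18 = |G|. Linear characters come from the abelianisation; the 2-dimensional irreps have character r^k -> 2*cos(2*pi*j*k/9), reflections -> 0.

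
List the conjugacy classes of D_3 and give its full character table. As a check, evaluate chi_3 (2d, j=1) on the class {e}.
Conjugacy classes: {e} of size 1, {r^1, r^2} of size 2, {s, sr, ..., sr^2} of size 3.
Character table:
  irrep \ class              {e} (size 1)  {r^1, r^2} (size 2)  {s, sr, ..., sr^2} (size 3)
  chi_1 (triv)               1             1                    1                          
  chi_2 (sign: r->1, s->-1)  1             1                    -1                         
  chi_3 (2d, j=1)            2             -1                   0                          

Spot check: chi_3 (2d, j=1) on {e} = 2.

Explanation: D_3 has order 2*3 = 6 with 3 conjugacy classes, hence 3 irreducibles. Sum of squared dims 1 + 1 + 4 = 6 = |G|. Linear characters come from the abelianisation; the 2-dimensional irreps have character r^k -> 2*cos(2*pi*j*k/3), reflections -> 0.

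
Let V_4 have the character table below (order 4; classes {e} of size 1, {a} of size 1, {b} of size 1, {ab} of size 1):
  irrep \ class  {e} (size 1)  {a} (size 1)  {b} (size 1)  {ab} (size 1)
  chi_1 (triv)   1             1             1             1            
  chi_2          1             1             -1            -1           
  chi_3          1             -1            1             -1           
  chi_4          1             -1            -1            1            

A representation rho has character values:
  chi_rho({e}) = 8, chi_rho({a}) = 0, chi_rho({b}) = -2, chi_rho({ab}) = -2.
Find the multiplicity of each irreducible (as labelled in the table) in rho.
Multiplicities: chi_1: 1, chi_2: 3, chi_3: 2, chi_4: 2.

Justification: Use <chi_rho, chi> = (1/|G|) sum_C |C| * chi_rho(C) * conj(chi(C)) with |G| = 4 for each irreducible chi in the table:
  <chi_rho, chi_1> = (1/4)[1*(8)*conj(1) + 1*(0)*conj(1) + 1*(-2)*conj(1) + 1*(-2)*conj(1)]
      = (1/4)[(8) + (0) + (-2) + (-2)] = 4/4 = 1
  <chi_rho, chi_2> = (1/4)[1*(8)*conj(1) + 1*(0)*conj(1) + 1*(-2)*conj(-1) + 1*(-2)*conj(-1)]
      = (1/4)[(8) + (0) + (2) + (2)] = 12/4 = 3
  <chi_rho, chi_3> = (1/4)[1*(8)*conj(1) + 1*(0)*conj(-1) + 1*(-2)*conj(1) + 1*(-2)*conj(-1)]
      = (1/4)[(8) + (0) + (-2) + (2)] = 8/4 = 2
  <chi_rho, chi_4> = (1/4)[1*(8)*conj(1) + 1*(0)*conj(-1) + 1*(-2)*conj(-1) + 1*(-2)*conj(1)]
      = (1/4)[(8) + (0) + (2) + (-2)] = 8/4 = 2
Dimension check: dim(rho) = sum (mult * dim) = 1*1 + 3*1 + 2*1 + 2*1 = 8 = chi_rho(e) = 8.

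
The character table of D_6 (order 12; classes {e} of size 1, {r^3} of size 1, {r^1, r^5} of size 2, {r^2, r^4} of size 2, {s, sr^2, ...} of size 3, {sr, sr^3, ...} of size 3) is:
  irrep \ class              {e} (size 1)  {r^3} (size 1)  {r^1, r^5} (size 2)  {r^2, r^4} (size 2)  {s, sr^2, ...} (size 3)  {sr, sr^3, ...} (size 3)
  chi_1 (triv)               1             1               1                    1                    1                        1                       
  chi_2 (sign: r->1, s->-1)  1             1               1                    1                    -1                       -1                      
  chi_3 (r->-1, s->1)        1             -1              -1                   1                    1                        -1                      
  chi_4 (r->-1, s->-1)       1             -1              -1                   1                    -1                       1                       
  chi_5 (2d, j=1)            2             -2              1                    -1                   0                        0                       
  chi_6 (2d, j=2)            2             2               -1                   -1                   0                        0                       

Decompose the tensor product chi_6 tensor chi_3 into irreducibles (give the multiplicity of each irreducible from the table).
chi_6 tensor chi_3 = chi_5 (all other irreducibles have multiplicity 0).

Reasoning: The character of a tensor product is the pointwise product (chi_6 * chi_3)(C) = chi_6(C) * chi_3(C):
  {e}: (2)*(1), {r^3}: (2)*(-1), {r^1, r^5}: (-1)*(-1), {r^2, r^4}: (-1)*(1), {s, sr^2, ...}: (0)*(1), {sr, sr^3, ...}: (0)*(-1)
so (chi_6 * chi_3) takes values
  {e} -> 2, {r^3} -> -2, {r^1, r^5} -> 1, {r^2, r^4} -> -1, {s, sr^2, ...} -> 0, {sr, sr^3, ...} -> 0.
Now take the inner product of this character with each irreducible chi from the table, <chi_6*chi_3, chi> = (1/12) sum_C |C| (chi_6*chi_3)(C) conj(chi(C)):
  <chi_6*chi_3, chi_1> = (1/12)[1*(2)*conj(1) + 1*(-2)*conj(1) + 2*(1)*conj(1) + 2*(-1)*conj(1) + 3*(0)*conj(1) + 3*(0)*conj(1)]
      = (1/12)[(2) + (-2) + (2) + (-2) + (0) + (0)] = 0/12 = 0
  <chi_6*chi_3, chi_2> = (1/12)[1*(2)*conj(1) + 1*(-2)*conj(1) + 2*(1)*conj(1) + 2*(-1)*conj(1) + 3*(0)*conj(-1) + 3*(0)*conj(-1)]
      = (1/12)[(2) + (-2) + (2) + (-2) + (0) + (0)] = 0/12 = 0
  <chi_6*chi_3, chi_3> = (1/12)[1*(2)*conj(1) + 1*(-2)*conj(-1) + 2*(1)*conj(-1) + 2*(-1)*conj(1) + 3*(0)*conj(1) + 3*(0)*conj(-1)]
      = (1/12)[(2) + (2) + (-2) + (-2) + (0) + (0)] = 0/12 = 0
  <chi_6*chi_3, chi_4> = (1/12)[1*(2)*conj(1) + 1*(-2)*conj(-1) + 2*(1)*conj(-1) + 2*(-1)*conj(1) + 3*(0)*conj(-1) + 3*(0)*conj(1)]
      = (1/12)[(2) + (2) + (-2) + (-2) + (0) + (0)] = 0/12 = 0
  <chi_6*chi_3, chi_5> = (1/12)[1*(2)*conj(2) + 1*(-2)*conj(-2) + 2*(1)*conj(1) + 2*(-1)*conj(-1) + 3*(0)*conj(0) + 3*(0)*conj(0)]
      = (1/12)[(4) + (4) + (2) + (2) + (0) + (0)] = 12/12 = 1
  <chi_6*chi_3, chi_6> = (1/12)[1*(2)*conj(2) + 1*(-2)*conj(2) + 2*(1)*conj(-1) + 2*(-1)*conj(-1) + 3*(0)*conj(0) + 3*(0)*conj(0)]
      = (1/12)[(4) + (-4) + (-2) + (2) + (0) + (0)] = 0/12 = 0
Hence the multiplicities are chi_5: 1. Dimension check: dim(chi_6)*dim(chi_3) = 2*1 = 2 and sum (mult * dim) = 1*2 = 2.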